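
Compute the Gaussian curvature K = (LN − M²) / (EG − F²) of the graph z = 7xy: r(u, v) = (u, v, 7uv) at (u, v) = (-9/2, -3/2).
K = -196/4870849

Coefficients of the first fundamental form: E = 49*v^2 + 1, F = 49*u*v, G = 49*u^2 + 1.
Coefficients of the second fundamental form: L = 0, M = 7/sqrt(49*u^2 + 49*v^2 + 1), N = 0.
Assemble K = (LN − M²)/(EG − F²) = -49/(2401*u^4 + 4802*u^2*v^2 + 98*u^2 + 2401*v^4 + 98*v^2 + 1). At (u, v) = (-9/2, -3/2): K = -196/4870849.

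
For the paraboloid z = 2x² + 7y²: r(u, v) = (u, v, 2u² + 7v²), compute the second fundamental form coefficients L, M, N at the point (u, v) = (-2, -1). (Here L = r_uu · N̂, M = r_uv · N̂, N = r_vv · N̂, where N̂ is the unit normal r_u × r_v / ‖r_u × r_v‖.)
L = 4*sqrt(29)/87;  M = 0;  N = 14*sqrt(29)/87

Compute the unit normal N̂(u, v) = (-4*u/sqrt(16*u^2 + 196*v^2 + 1), -14*v/sqrt(16*u^2 + 196*v^2 + 1), 1/sqrt(16*u^2 + 196*v^2 + 1)), and the second partials r_uu, r_uv, r_vv. Take dot products:
  L(u, v) = r_uu · N̂ = 4/sqrt(16*u^2 + 196*v^2 + 1),
  M(u, v) = r_uv · N̂ = 0,
  N(u, v) = r_vv · N̂ = 14/sqrt(16*u^2 + 196*v^2 + 1).
Evaluating at (u, v) = (-2, -1):
  L = 4*sqrt(29)/87, M = 0, N = 14*sqrt(29)/87.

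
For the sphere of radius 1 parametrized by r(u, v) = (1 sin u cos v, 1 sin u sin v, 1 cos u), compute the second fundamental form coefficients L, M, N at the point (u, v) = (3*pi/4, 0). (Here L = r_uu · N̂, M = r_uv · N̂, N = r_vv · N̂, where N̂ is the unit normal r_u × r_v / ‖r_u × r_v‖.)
L = -1;  M = 0;  N = -1/2

Compute the unit normal N̂(u, v) = (sin(u)^2*cos(v)/Abs(sin(u)), sin(u)^2*sin(v)/Abs(sin(u)), sin(2*u)/(2*Abs(sin(u)))), and the second partials r_uu, r_uv, r_vv. Take dot products:
  L(u, v) = r_uu · N̂ = -sin(u)/Abs(sin(u)),
  M(u, v) = r_uv · N̂ = 0,
  N(u, v) = r_vv · N̂ = -sin(u)^3/Abs(sin(u)).
Evaluating at (u, v) = (3*pi/4, 0):
  L = -1, M = 0, N = -1/2.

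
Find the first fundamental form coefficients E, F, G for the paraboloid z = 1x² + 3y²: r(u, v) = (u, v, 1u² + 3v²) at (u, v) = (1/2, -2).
E = 2;  F = -12;  G = 145

Partials: r_u = (1, 0, 2*u), r_v = (0, 1, 6*v). As functions of (u, v):
  E = r_u · r_u = 4*u^2 + 1,
  F = r_u · r_v = 12*u*v,
  G = r_v · r_v = 36*v^2 + 1.
Evaluating at (u, v) = (1/2, -2): E = 2, F = -12, G = 145.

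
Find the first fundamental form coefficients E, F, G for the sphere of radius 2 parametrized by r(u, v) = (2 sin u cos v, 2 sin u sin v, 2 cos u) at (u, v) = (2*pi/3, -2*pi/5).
E = 4;  F = 0;  G = 3

Partials: r_u = (2*cos(u)*cos(v), 2*sin(v)*cos(u), -2*sin(u)), r_v = (-2*sin(u)*sin(v), 2*sin(u)*cos(v), 0). As functions of (u, v):
  E = r_u · r_u = 4,
  F = r_u · r_v = 0,
  G = r_v · r_v = 4*sin(u)^2.
Evaluating at (u, v) = (2*pi/3, -2*pi/5): E = 4, F = 0, G = 3.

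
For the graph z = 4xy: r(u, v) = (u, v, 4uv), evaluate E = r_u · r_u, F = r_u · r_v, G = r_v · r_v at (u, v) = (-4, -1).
E = 17;  F = 64;  G = 257

Partials: r_u = (1, 0, 4*v), r_v = (0, 1, 4*u). As functions of (u, v):
  E = r_u · r_u = 16*v^2 + 1,
  F = r_u · r_v = 16*u*v,
  G = r_v · r_v = 16*u^2 + 1.
Evaluating at (u, v) = (-4, -1): E = 17, F = 64, G = 257.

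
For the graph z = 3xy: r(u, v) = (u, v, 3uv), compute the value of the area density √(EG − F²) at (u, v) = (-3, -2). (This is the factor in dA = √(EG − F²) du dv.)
√(EG − F²)|_{(-3, -2)} = sqrt(118)

E = 9*v^2 + 1, F = 9*u*v, G = 9*u^2 + 1, so EG − F² = 9*u^2 + 9*v^2 + 1. Taking the positive square root: √(EG − F²) = sqrt(9*u^2 + 9*v^2 + 1). At (u, v) = (-3, -2): sqrt(118).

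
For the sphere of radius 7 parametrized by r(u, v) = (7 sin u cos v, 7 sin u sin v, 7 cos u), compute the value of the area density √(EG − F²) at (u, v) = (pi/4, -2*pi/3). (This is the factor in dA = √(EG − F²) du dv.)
√(EG − F²)|_{(pi/4, -2*pi/3)} = 49*sqrt(2)/2

E = 49, F = 0, G = 49*sin(u)^2, so EG − F² = 2401*sin(u)^2. Taking the positive square root: √(EG − F²) = 49*Abs(sin(u)). At (u, v) = (pi/4, -2*pi/3): 49*sqrt(2)/2.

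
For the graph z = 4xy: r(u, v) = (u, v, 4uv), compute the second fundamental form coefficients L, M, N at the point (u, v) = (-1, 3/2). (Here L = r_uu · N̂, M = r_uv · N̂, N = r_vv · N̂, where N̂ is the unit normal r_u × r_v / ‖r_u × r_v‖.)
L = 0;  M = 4*sqrt(53)/53;  N = 0

Compute the unit normal N̂(u, v) = (-4*v/sqrt(16*u^2 + 16*v^2 + 1), -4*u/sqrt(16*u^2 + 16*v^2 + 1), 1/sqrt(16*u^2 + 16*v^2 + 1)), and the second partials r_uu, r_uv, r_vv. Take dot products:
  L(u, v) = r_uu · N̂ = 0,
  M(u, v) = r_uv · N̂ = 4/sqrt(16*u^2 + 16*v^2 + 1),
  N(u, v) = r_vv · N̂ = 0.
Evaluating at (u, v) = (-1, 3/2):
  L = 0, M = 4*sqrt(53)/53, N = 0.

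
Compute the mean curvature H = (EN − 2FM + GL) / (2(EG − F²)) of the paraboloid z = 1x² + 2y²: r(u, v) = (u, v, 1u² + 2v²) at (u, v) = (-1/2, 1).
H = 7*sqrt(2)/36

With E = 4*u^2 + 1, F = 8*u*v, G = 16*v^2 + 1, L = 2/sqrt(4*u^2 + 16*v^2 + 1), M = 0, N = 4/sqrt(4*u^2 + 16*v^2 + 1), assemble
  H = (EN − 2FM + GL) / (2(EG − F²)) = (8*u^2 + 16*v^2 + 3)/(4*u^2 + 16*v^2 + 1)^(3/2).
At (u, v) = (-1/2, 1): H = 7*sqrt(2)/36.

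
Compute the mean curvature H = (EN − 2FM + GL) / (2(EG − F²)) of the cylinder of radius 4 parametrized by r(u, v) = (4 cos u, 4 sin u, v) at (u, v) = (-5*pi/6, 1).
H = -1/8

With E = 16, F = 0, G = 1, L = -4, M = 0, N = 0, assemble
  H = (EN − 2FM + GL) / (2(EG − F²)) = -1/8.
At (u, v) = (-5*pi/6, 1): H = -1/8.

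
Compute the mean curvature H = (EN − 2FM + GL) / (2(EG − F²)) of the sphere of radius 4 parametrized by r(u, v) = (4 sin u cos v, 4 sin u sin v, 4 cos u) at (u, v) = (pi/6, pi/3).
H = -1/4

With E = 16, F = 0, G = 16*sin(u)^2, L = -4*sin(u)/Abs(sin(u)), M = 0, N = -4*sin(u)^3/Abs(sin(u)), assemble
  H = (EN − 2FM + GL) / (2(EG − F²)) = -sin(u)/(4*Abs(sin(u))).
At (u, v) = (pi/6, pi/3): H = -1/4.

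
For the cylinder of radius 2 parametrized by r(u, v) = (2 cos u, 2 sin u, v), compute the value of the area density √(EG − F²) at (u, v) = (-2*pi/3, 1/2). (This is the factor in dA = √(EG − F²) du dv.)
√(EG − F²)|_{(-2*pi/3, 1/2)} = 2

E = 4, F = 0, G = 1, so EG − F² = 4. Taking the positive square root: √(EG − F²) = 2. At (u, v) = (-2*pi/3, 1/2): 2.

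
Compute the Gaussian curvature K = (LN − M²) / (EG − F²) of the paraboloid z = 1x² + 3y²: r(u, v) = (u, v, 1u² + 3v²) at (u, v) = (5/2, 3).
K = 3/30625

Coefficients of the first fundamental form: E = 4*u^2 + 1, F = 12*u*v, G = 36*v^2 + 1.
Coefficients of the second fundamental form: L = 2/sqrt(4*u^2 + 36*v^2 + 1), M = 0, N = 6/sqrt(4*u^2 + 36*v^2 + 1).
Assemble K = (LN − M²)/(EG − F²) = 12/(16*u^4 + 288*u^2*v^2 + 8*u^2 + 1296*v^4 + 72*v^2 + 1). At (u, v) = (5/2, 3): K = 3/30625.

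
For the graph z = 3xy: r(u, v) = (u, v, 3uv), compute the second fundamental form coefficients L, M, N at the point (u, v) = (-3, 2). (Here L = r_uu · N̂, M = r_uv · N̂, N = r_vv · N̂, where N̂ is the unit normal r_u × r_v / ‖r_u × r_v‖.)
L = 0;  M = 3*sqrt(118)/118;  N = 0

Compute the unit normal N̂(u, v) = (-3*v/sqrt(9*u^2 + 9*v^2 + 1), -3*u/sqrt(9*u^2 + 9*v^2 + 1), 1/sqrt(9*u^2 + 9*v^2 + 1)), and the second partials r_uu, r_uv, r_vv. Take dot products:
  L(u, v) = r_uu · N̂ = 0,
  M(u, v) = r_uv · N̂ = 3/sqrt(9*u^2 + 9*v^2 + 1),
  N(u, v) = r_vv · N̂ = 0.
Evaluating at (u, v) = (-3, 2):
  L = 0, M = 3*sqrt(118)/118, N = 0.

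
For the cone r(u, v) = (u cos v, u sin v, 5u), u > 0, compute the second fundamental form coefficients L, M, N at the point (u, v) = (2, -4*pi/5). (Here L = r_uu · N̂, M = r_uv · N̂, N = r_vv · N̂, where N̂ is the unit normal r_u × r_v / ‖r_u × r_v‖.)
L = 0;  M = 0;  N = 5*sqrt(26)/13

Compute the unit normal N̂(u, v) = (-5*sqrt(26)*u*cos(v)/(26*Abs(u)), -5*sqrt(26)*u*sin(v)/(26*Abs(u)), sqrt(26)*u/(26*Abs(u))), and the second partials r_uu, r_uv, r_vv. Take dot products:
  L(u, v) = r_uu · N̂ = 0,
  M(u, v) = r_uv · N̂ = 0,
  N(u, v) = r_vv · N̂ = 5*sqrt(26)*u^2/(26*Abs(u)).
Evaluating at (u, v) = (2, -4*pi/5):
  L = 0, M = 0, N = 5*sqrt(26)/13.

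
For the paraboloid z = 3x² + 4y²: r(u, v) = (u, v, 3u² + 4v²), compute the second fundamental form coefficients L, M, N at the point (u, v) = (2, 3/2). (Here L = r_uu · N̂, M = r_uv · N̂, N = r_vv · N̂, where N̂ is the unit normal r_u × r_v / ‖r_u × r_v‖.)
L = 6/17;  M = 0;  N = 8/17

Compute the unit normal N̂(u, v) = (-6*u/sqrt(36*u^2 + 64*v^2 + 1), -8*v/sqrt(36*u^2 + 64*v^2 + 1), 1/sqrt(36*u^2 + 64*v^2 + 1)), and the second partials r_uu, r_uv, r_vv. Take dot products:
  L(u, v) = r_uu · N̂ = 6/sqrt(36*u^2 + 64*v^2 + 1),
  M(u, v) = r_uv · N̂ = 0,
  N(u, v) = r_vv · N̂ = 8/sqrt(36*u^2 + 64*v^2 + 1).
Evaluating at (u, v) = (2, 3/2):
  L = 6/17, M = 0, N = 8/17.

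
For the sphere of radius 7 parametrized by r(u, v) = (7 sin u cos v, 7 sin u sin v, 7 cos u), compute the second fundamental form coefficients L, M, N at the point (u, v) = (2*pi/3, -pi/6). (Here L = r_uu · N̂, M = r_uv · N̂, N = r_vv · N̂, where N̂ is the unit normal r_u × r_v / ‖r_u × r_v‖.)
L = -7;  M = 0;  N = -21/4

Compute the unit normal N̂(u, v) = (sin(u)^2*cos(v)/Abs(sin(u)), sin(u)^2*sin(v)/Abs(sin(u)), sin(2*u)/(2*Abs(sin(u)))), and the second partials r_uu, r_uv, r_vv. Take dot products:
  L(u, v) = r_uu · N̂ = -7*sin(u)/Abs(sin(u)),
  M(u, v) = r_uv · N̂ = 0,
  N(u, v) = r_vv · N̂ = -7*sin(u)^3/Abs(sin(u)).
Evaluating at (u, v) = (2*pi/3, -pi/6):
  L = -7, M = 0, N = -21/4.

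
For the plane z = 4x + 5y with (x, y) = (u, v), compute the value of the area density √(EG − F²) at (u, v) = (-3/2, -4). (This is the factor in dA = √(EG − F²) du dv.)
√(EG − F²)|_{(-3/2, -4)} = sqrt(42)

E = 17, F = 20, G = 26, so EG − F² = 42. Taking the positive square root: √(EG − F²) = sqrt(42). At (u, v) = (-3/2, -4): sqrt(42).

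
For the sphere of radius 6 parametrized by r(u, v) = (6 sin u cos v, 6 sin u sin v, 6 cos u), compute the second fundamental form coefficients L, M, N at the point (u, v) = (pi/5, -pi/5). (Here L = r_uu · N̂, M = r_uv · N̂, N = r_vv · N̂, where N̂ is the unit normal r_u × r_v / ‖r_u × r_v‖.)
L = -6;  M = 0;  N = -15/4 + 3*sqrt(5)/4

Compute the unit normal N̂(u, v) = (sin(u)^2*cos(v)/Abs(sin(u)), sin(u)^2*sin(v)/Abs(sin(u)), sin(2*u)/(2*Abs(sin(u)))), and the second partials r_uu, r_uv, r_vv. Take dot products:
  L(u, v) = r_uu · N̂ = -6*sin(u)/Abs(sin(u)),
  M(u, v) = r_uv · N̂ = 0,
  N(u, v) = r_vv · N̂ = -6*sin(u)^3/Abs(sin(u)).
Evaluating at (u, v) = (pi/5, -pi/5):
  L = -6, M = 0, N = -15/4 + 3*sqrt(5)/4.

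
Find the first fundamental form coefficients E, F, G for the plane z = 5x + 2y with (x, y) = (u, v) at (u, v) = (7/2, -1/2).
E = 26;  F = 10;  G = 5

Partials: r_u = (1, 0, 5), r_v = (0, 1, 2). As functions of (u, v):
  E = r_u · r_u = 26,
  F = r_u · r_v = 10,
  G = r_v · r_v = 5.
Evaluating at (u, v) = (7/2, -1/2): E = 26, F = 10, G = 5.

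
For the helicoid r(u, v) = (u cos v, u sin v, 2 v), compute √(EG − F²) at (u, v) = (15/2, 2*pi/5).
√(EG − F²)|_{(15/2, 2*pi/5)} = sqrt(241)/2

E = 1, F = 0, G = u^2 + 4; EG − F² = u^2 + 4; √(EG − F²) = sqrt(u^2 + 4). At the given point: sqrt(241)/2.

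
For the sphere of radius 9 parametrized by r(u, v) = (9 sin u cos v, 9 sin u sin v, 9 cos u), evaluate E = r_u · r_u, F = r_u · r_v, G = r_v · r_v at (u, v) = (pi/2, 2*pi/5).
E = 81;  F = 0;  G = 81

Partials: r_u = (9*cos(u)*cos(v), 9*sin(v)*cos(u), -9*sin(u)), r_v = (-9*sin(u)*sin(v), 9*sin(u)*cos(v), 0). As functions of (u, v):
  E = r_u · r_u = 81,
  F = r_u · r_v = 0,
  G = r_v · r_v = 81*sin(u)^2.
Evaluating at (u, v) = (pi/2, 2*pi/5): E = 81, F = 0, G = 81.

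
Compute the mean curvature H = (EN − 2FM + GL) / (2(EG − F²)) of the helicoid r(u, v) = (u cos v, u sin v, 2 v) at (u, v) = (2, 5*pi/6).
H = 0

With E = 1, F = 0, G = u^2 + 4, L = 0, M = -2/sqrt(u^2 + 4), N = 0, assemble
  H = (EN − 2FM + GL) / (2(EG − F²)) = 0.
At (u, v) = (2, 5*pi/6): H = 0.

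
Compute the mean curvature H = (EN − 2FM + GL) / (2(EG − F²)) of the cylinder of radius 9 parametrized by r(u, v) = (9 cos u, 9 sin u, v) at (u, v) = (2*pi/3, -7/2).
H = -1/18

With E = 81, F = 0, G = 1, L = -9, M = 0, N = 0, assemble
  H = (EN − 2FM + GL) / (2(EG − F²)) = -1/18.
At (u, v) = (2*pi/3, -7/2): H = -1/18.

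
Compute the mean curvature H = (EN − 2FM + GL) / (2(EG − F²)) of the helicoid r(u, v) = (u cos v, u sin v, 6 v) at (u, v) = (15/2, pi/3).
H = 0

With E = 1, F = 0, G = u^2 + 36, L = 0, M = -6/sqrt(u^2 + 36), N = 0, assemble
  H = (EN − 2FM + GL) / (2(EG − F²)) = 0.
At (u, v) = (15/2, pi/3): H = 0.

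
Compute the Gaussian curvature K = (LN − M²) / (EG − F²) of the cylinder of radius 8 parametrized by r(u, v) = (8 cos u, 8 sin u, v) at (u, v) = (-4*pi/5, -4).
K = 0

Coefficients of the first fundamental form: E = 64, F = 0, G = 1.
Coefficients of the second fundamental form: L = -8, M = 0, N = 0.
Assemble K = (LN − M²)/(EG − F²) = 0. At (u, v) = (-4*pi/5, -4): K = 0.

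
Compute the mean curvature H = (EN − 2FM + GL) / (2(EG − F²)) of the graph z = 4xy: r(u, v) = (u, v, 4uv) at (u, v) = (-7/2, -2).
H = -448*sqrt(29)/22707

With E = 16*v^2 + 1, F = 16*u*v, G = 16*u^2 + 1, L = 0, M = 4/sqrt(16*u^2 + 16*v^2 + 1), N = 0, assemble
  H = (EN − 2FM + GL) / (2(EG − F²)) = -64*u*v/(16*u^2 + 16*v^2 + 1)^(3/2).
At (u, v) = (-7/2, -2): H = -448*sqrt(29)/22707.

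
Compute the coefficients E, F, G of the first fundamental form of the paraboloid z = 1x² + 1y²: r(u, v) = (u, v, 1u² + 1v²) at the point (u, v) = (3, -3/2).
E = 37;  F = -18;  G = 10

Partials: r_u = (1, 0, 2*u), r_v = (0, 1, 2*v). As functions of (u, v):
  E = r_u · r_u = 4*u^2 + 1,
  F = r_u · r_v = 4*u*v,
  G = r_v · r_v = 4*v^2 + 1.
Evaluating at (u, v) = (3, -3/2): E = 37, F = -18, G = 10.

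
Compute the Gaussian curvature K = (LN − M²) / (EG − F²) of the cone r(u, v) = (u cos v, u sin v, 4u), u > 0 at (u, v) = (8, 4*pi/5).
K = 0

Coefficients of the first fundamental form: E = 17, F = 0, G = u^2.
Coefficients of the second fundamental form: L = 0, M = 0, N = 4*sqrt(17)*u^2/(17*Abs(u)).
Assemble K = (LN − M²)/(EG − F²) = 0. At (u, v) = (8, 4*pi/5): K = 0.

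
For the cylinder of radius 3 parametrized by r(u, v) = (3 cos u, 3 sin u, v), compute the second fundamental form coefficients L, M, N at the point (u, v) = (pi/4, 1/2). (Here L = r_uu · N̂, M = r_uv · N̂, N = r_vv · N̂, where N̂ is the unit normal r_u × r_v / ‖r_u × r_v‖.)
L = -3;  M = 0;  N = 0

Compute the unit normal N̂(u, v) = (cos(u), sin(u), 0), and the second partials r_uu, r_uv, r_vv. Take dot products:
  L(u, v) = r_uu · N̂ = -3,
  M(u, v) = r_uv · N̂ = 0,
  N(u, v) = r_vv · N̂ = 0.
Evaluating at (u, v) = (pi/4, 1/2):
  L = -3, M = 0, N = 0.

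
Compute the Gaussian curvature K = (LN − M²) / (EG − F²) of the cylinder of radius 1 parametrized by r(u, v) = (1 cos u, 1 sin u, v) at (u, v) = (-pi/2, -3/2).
K = 0

Coefficients of the first fundamental form: E = 1, F = 0, G = 1.
Coefficients of the second fundamental form: L = -1, M = 0, N = 0.
Assemble K = (LN − M²)/(EG − F²) = 0. At (u, v) = (-pi/2, -3/2): K = 0.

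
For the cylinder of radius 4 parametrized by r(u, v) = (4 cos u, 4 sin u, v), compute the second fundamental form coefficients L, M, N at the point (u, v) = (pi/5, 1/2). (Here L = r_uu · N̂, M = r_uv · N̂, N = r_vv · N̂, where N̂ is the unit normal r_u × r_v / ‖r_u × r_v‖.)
L = -4;  M = 0;  N = 0

Compute the unit normal N̂(u, v) = (cos(u), sin(u), 0), and the second partials r_uu, r_uv, r_vv. Take dot products:
  L(u, v) = r_uu · N̂ = -4,
  M(u, v) = r_uv · N̂ = 0,
  N(u, v) = r_vv · N̂ = 0.
Evaluating at (u, v) = (pi/5, 1/2):
  L = -4, M = 0, N = 0.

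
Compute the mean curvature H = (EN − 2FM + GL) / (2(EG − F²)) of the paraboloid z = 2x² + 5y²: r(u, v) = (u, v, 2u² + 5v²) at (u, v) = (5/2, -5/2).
H = 1757*sqrt(6)/47916

With E = 16*u^2 + 1, F = 40*u*v, G = 100*v^2 + 1, L = 4/sqrt(16*u^2 + 100*v^2 + 1), M = 0, N = 10/sqrt(16*u^2 + 100*v^2 + 1), assemble
  H = (EN − 2FM + GL) / (2(EG − F²)) = (80*u^2 + 200*v^2 + 7)/(16*u^2 + 100*v^2 + 1)^(3/2).
At (u, v) = (5/2, -5/2): H = 1757*sqrt(6)/47916.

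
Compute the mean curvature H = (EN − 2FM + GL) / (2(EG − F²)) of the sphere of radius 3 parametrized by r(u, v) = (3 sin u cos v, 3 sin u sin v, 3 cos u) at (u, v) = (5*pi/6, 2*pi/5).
H = -1/3

With E = 9, F = 0, G = 9*sin(u)^2, L = -3*sin(u)/Abs(sin(u)), M = 0, N = -3*sin(u)^3/Abs(sin(u)), assemble
  H = (EN − 2FM + GL) / (2(EG − F²)) = -sin(u)/(3*Abs(sin(u))).
At (u, v) = (5*pi/6, 2*pi/5): H = -1/3.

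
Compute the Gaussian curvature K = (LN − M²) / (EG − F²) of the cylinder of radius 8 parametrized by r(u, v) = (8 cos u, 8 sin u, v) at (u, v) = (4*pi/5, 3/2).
K = 0

Coefficients of the first fundamental form: E = 64, F = 0, G = 1.
Coefficients of the second fundamental form: L = -8, M = 0, N = 0.
Assemble K = (LN − M²)/(EG − F²) = 0. At (u, v) = (4*pi/5, 3/2): K = 0.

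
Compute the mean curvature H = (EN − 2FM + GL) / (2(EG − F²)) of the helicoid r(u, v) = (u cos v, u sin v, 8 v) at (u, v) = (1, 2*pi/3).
H = 0

With E = 1, F = 0, G = u^2 + 64, L = 0, M = -8/sqrt(u^2 + 64), N = 0, assemble
  H = (EN − 2FM + GL) / (2(EG − F²)) = 0.
At (u, v) = (1, 2*pi/3): H = 0.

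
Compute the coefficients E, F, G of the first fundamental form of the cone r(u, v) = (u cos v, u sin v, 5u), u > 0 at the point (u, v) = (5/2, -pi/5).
E = 26;  F = 0;  G = 25/4

Partials: r_u = (cos(v), sin(v), 5), r_v = (-u*sin(v), u*cos(v), 0). As functions of (u, v):
  E = r_u · r_u = 26,
  F = r_u · r_v = 0,
  G = r_v · r_v = u^2.
Evaluating at (u, v) = (5/2, -pi/5): E = 26, F = 0, G = 25/4.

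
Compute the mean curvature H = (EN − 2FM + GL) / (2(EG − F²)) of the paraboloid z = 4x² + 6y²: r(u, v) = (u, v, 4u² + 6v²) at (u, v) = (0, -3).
H = 5194*sqrt(1297)/1682209

With E = 64*u^2 + 1, F = 96*u*v, G = 144*v^2 + 1, L = 8/sqrt(64*u^2 + 144*v^2 + 1), M = 0, N = 12/sqrt(64*u^2 + 144*v^2 + 1), assemble
  H = (EN − 2FM + GL) / (2(EG − F²)) = 2*(192*u^2 + 288*v^2 + 5)/(64*u^2 + 144*v^2 + 1)^(3/2).
At (u, v) = (0, -3): H = 5194*sqrt(1297)/1682209.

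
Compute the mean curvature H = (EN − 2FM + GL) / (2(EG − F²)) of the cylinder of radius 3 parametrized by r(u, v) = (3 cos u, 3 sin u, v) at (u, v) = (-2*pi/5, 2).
H = -1/6

With E = 9, F = 0, G = 1, L = -3, M = 0, N = 0, assemble
  H = (EN − 2FM + GL) / (2(EG − F²)) = -1/6.
At (u, v) = (-2*pi/5, 2): H = -1/6.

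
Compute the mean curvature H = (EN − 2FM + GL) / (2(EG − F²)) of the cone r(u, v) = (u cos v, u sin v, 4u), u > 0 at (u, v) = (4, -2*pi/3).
H = sqrt(17)/34

With E = 17, F = 0, G = u^2, L = 0, M = 0, N = 4*sqrt(17)*u^2/(17*Abs(u)), assemble
  H = (EN − 2FM + GL) / (2(EG − F²)) = 2*sqrt(17)/(17*Abs(u)).
At (u, v) = (4, -2*pi/3): H = sqrt(17)/34.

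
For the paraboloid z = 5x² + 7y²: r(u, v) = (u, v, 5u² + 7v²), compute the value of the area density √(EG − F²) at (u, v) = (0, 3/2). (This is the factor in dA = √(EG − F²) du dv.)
√(EG − F²)|_{(0, 3/2)} = sqrt(442)

E = 100*u^2 + 1, F = 140*u*v, G = 196*v^2 + 1, so EG − F² = 100*u^2 + 196*v^2 + 1. Taking the positive square root: √(EG − F²) = sqrt(100*u^2 + 196*v^2 + 1). At (u, v) = (0, 3/2): sqrt(442).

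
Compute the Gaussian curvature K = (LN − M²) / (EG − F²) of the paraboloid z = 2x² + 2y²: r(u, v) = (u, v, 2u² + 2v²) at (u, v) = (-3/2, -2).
K = 16/10201

Coefficients of the first fundamental form: E = 16*u^2 + 1, F = 16*u*v, G = 16*v^2 + 1.
Coefficients of the second fundamental form: L = 4/sqrt(16*u^2 + 16*v^2 + 1), M = 0, N = 4/sqrt(16*u^2 + 16*v^2 + 1).
Assemble K = (LN − M²)/(EG − F²) = 16/(256*u^4 + 512*u^2*v^2 + 32*u^2 + 256*v^4 + 32*v^2 + 1). At (u, v) = (-3/2, -2): K = 16/10201.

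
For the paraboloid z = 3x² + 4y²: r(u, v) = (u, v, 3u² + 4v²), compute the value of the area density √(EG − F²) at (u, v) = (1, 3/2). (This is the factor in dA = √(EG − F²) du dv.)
√(EG − F²)|_{(1, 3/2)} = sqrt(181)

E = 36*u^2 + 1, F = 48*u*v, G = 64*v^2 + 1, so EG − F² = 36*u^2 + 64*v^2 + 1. Taking the positive square root: √(EG − F²) = sqrt(36*u^2 + 64*v^2 + 1). At (u, v) = (1, 3/2): sqrt(181).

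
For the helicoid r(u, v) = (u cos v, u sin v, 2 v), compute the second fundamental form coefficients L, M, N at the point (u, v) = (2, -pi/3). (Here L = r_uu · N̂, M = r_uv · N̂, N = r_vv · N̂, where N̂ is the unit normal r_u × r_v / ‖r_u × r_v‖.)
L = 0;  M = -sqrt(2)/2;  N = 0

Compute the unit normal N̂(u, v) = (2*sin(v)/sqrt(u^2 + 4), -2*cos(v)/sqrt(u^2 + 4), u/sqrt(u^2 + 4)), and the second partials r_uu, r_uv, r_vv. Take dot products:
  L(u, v) = r_uu · N̂ = 0,
  M(u, v) = r_uv · N̂ = -2/sqrt(u^2 + 4),
  N(u, v) = r_vv · N̂ = 0.
Evaluating at (u, v) = (2, -pi/3):
  L = 0, M = -sqrt(2)/2, N = 0.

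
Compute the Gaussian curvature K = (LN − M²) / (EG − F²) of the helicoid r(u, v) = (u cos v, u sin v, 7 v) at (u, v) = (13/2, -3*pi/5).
K = -784/133225

Coefficients of the first fundamental form: E = 1, F = 0, G = u^2 + 49.
Coefficients of the second fundamental form: L = 0, M = -7/sqrt(u^2 + 49), N = 0.
Assemble K = (LN − M²)/(EG − F²) = -49/(u^2 + 49)^2. At (u, v) = (13/2, -3*pi/5): K = -784/133225.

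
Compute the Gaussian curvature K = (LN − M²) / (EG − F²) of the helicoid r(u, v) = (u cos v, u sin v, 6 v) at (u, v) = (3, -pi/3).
K = -4/225

Coefficients of the first fundamental form: E = 1, F = 0, G = u^2 + 36.
Coefficients of the second fundamental form: L = 0, M = -6/sqrt(u^2 + 36), N = 0.
Assemble K = (LN − M²)/(EG − F²) = -36/(u^2 + 36)^2. At (u, v) = (3, -pi/3): K = -4/225.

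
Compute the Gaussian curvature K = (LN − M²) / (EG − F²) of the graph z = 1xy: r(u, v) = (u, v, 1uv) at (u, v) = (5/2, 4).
K = -16/8649

Coefficients of the first fundamental form: E = v^2 + 1, F = u*v, G = u^2 + 1.
Coefficients of the second fundamental form: L = 0, M = 1/sqrt(u^2 + v^2 + 1), N = 0.
Assemble K = (LN − M²)/(EG − F²) = 1/((u^2*v^2 - (u^2 + 1)*(v^2 + 1))*(u^2 + v^2 + 1)). At (u, v) = (5/2, 4): K = -16/8649.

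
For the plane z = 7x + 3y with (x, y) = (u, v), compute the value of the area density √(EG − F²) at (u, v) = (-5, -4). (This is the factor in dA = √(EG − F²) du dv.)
√(EG − F²)|_{(-5, -4)} = sqrt(59)

E = 50, F = 21, G = 10, so EG − F² = 59. Taking the positive square root: √(EG − F²) = sqrt(59). At (u, v) = (-5, -4): sqrt(59).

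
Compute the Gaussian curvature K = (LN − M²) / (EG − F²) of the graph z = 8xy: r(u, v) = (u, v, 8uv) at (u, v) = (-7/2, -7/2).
K = -64/2461761

Coefficients of the first fundamental form: E = 64*v^2 + 1, F = 64*u*v, G = 64*u^2 + 1.
Coefficients of the second fundamental form: L = 0, M = 8/sqrt(64*u^2 + 64*v^2 + 1), N = 0.
Assemble K = (LN − M²)/(EG − F²) = -64/(4096*u^4 + 8192*u^2*v^2 + 128*u^2 + 4096*v^4 + 128*v^2 + 1). At (u, v) = (-7/2, -7/2): K = -64/2461761.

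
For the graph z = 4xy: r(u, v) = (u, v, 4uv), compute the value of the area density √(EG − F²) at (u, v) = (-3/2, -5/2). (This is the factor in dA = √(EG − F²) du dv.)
√(EG − F²)|_{(-3/2, -5/2)} = sqrt(137)

E = 16*v^2 + 1, F = 16*u*v, G = 16*u^2 + 1, so EG − F² = 16*u^2 + 16*v^2 + 1. Taking the positive square root: √(EG − F²) = sqrt(16*u^2 + 16*v^2 + 1). At (u, v) = (-3/2, -5/2): sqrt(137).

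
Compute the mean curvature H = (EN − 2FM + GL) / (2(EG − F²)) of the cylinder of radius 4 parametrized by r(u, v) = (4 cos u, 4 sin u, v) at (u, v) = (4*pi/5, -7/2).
H = -1/8

With E = 16, F = 0, G = 1, L = -4, M = 0, N = 0, assemble
  H = (EN − 2FM + GL) / (2(EG − F²)) = -1/8.
At (u, v) = (4*pi/5, -7/2): H = -1/8.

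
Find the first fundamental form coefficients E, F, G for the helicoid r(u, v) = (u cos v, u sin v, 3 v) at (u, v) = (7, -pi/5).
E = 1;  F = 0;  G = 58

Partials: r_u = (cos(v), sin(v), 0), r_v = (-u*sin(v), u*cos(v), 3). As functions of (u, v):
  E = r_u · r_u = 1,
  F = r_u · r_v = 0,
  G = r_v · r_v = u^2 + 9.
Evaluating at (u, v) = (7, -pi/5): E = 1, F = 0, G = 58.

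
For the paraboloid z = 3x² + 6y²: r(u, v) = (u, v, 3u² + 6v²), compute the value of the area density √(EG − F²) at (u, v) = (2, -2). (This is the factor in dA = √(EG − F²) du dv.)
√(EG − F²)|_{(2, -2)} = sqrt(721)

E = 36*u^2 + 1, F = 72*u*v, G = 144*v^2 + 1, so EG − F² = 36*u^2 + 144*v^2 + 1. Taking the positive square root: √(EG − F²) = sqrt(36*u^2 + 144*v^2 + 1). At (u, v) = (2, -2): sqrt(721).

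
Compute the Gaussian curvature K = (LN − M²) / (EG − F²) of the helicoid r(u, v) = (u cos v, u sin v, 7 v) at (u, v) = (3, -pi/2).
K = -49/3364

Coefficients of the first fundamental form: E = 1, F = 0, G = u^2 + 49.
Coefficients of the second fundamental form: L = 0, M = -7/sqrt(u^2 + 49), N = 0.
Assemble K = (LN − M²)/(EG − F²) = -49/(u^2 + 49)^2. At (u, v) = (3, -pi/2): K = -49/3364.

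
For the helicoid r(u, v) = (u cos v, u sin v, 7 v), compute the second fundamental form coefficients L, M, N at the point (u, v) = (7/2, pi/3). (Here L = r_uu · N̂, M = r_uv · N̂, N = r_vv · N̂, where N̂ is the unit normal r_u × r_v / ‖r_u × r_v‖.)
L = 0;  M = -2*sqrt(5)/5;  N = 0

Compute the unit normal N̂(u, v) = (7*sin(v)/sqrt(u^2 + 49), -7*cos(v)/sqrt(u^2 + 49), u/sqrt(u^2 + 49)), and the second partials r_uu, r_uv, r_vv. Take dot products:
  L(u, v) = r_uu · N̂ = 0,
  M(u, v) = r_uv · N̂ = -7/sqrt(u^2 + 49),
  N(u, v) = r_vv · N̂ = 0.
Evaluating at (u, v) = (7/2, pi/3):
  L = 0, M = -2*sqrt(5)/5, N = 0.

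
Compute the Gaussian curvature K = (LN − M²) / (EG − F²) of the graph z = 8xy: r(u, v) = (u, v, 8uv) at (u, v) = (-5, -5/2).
K = -64/4004001

Coefficients of the first fundamental form: E = 64*v^2 + 1, F = 64*u*v, G = 64*u^2 + 1.
Coefficients of the second fundamental form: L = 0, M = 8/sqrt(64*u^2 + 64*v^2 + 1), N = 0.
Assemble K = (LN − M²)/(EG − F²) = -64/(4096*u^4 + 8192*u^2*v^2 + 128*u^2 + 4096*v^4 + 128*v^2 + 1). At (u, v) = (-5, -5/2): K = -64/4004001.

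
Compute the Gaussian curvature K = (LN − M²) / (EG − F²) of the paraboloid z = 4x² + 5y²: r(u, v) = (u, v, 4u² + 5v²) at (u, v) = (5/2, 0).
K = 80/160801

Coefficients of the first fundamental form: E = 64*u^2 + 1, F = 80*u*v, G = 100*v^2 + 1.
Coefficients of the second fundamental form: L = 8/sqrt(64*u^2 + 100*v^2 + 1), M = 0, N = 10/sqrt(64*u^2 + 100*v^2 + 1).
Assemble K = (LN − M²)/(EG − F²) = 80/(4096*u^4 + 12800*u^2*v^2 + 128*u^2 + 10000*v^4 + 200*v^2 + 1). At (u, v) = (5/2, 0): K = 80/160801.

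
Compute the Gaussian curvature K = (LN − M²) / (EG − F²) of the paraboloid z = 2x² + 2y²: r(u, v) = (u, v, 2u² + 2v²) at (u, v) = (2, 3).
K = 16/43681

Coefficients of the first fundamental form: E = 16*u^2 + 1, F = 16*u*v, G = 16*v^2 + 1.
Coefficients of the second fundamental form: L = 4/sqrt(16*u^2 + 16*v^2 + 1), M = 0, N = 4/sqrt(16*u^2 + 16*v^2 + 1).
Assemble K = (LN − M²)/(EG − F²) = 16/(256*u^4 + 512*u^2*v^2 + 32*u^2 + 256*v^4 + 32*v^2 + 1). At (u, v) = (2, 3): K = 16/43681.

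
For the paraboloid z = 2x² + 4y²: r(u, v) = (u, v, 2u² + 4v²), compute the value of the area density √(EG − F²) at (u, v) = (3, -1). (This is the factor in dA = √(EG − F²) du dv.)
√(EG − F²)|_{(3, -1)} = sqrt(209)

E = 16*u^2 + 1, F = 32*u*v, G = 64*v^2 + 1, so EG − F² = 16*u^2 + 64*v^2 + 1. Taking the positive square root: √(EG − F²) = sqrt(16*u^2 + 64*v^2 + 1). At (u, v) = (3, -1): sqrt(209).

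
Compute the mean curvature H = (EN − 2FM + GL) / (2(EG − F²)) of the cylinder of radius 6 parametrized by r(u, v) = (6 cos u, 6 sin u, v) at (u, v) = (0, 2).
H = -1/12

With E = 36, F = 0, G = 1, L = -6, M = 0, N = 0, assemble
  H = (EN − 2FM + GL) / (2(EG − F²)) = -1/12.
At (u, v) = (0, 2): H = -1/12.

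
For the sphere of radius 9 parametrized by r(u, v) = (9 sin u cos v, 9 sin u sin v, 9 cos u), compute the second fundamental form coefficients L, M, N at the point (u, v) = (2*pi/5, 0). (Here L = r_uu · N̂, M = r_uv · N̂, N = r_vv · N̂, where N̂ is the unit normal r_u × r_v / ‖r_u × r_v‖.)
L = -9;  M = 0;  N = -45/8 - 9*sqrt(5)/8

Compute the unit normal N̂(u, v) = (sin(u)^2*cos(v)/Abs(sin(u)), sin(u)^2*sin(v)/Abs(sin(u)), sin(2*u)/(2*Abs(sin(u)))), and the second partials r_uu, r_uv, r_vv. Take dot products:
  L(u, v) = r_uu · N̂ = -9*sin(u)/Abs(sin(u)),
  M(u, v) = r_uv · N̂ = 0,
  N(u, v) = r_vv · N̂ = -9*sin(u)^3/Abs(sin(u)).
Evaluating at (u, v) = (2*pi/5, 0):
  L = -9, M = 0, N = -45/8 - 9*sqrt(5)/8.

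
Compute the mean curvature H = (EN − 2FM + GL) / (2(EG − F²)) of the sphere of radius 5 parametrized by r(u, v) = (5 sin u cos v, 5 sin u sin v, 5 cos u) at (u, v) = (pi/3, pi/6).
H = -1/5

With E = 25, F = 0, G = 25*sin(u)^2, L = -5*sin(u)/Abs(sin(u)), M = 0, N = -5*sin(u)^3/Abs(sin(u)), assemble
  H = (EN − 2FM + GL) / (2(EG − F²)) = -sin(u)/(5*Abs(sin(u))).
At (u, v) = (pi/3, pi/6): H = -1/5.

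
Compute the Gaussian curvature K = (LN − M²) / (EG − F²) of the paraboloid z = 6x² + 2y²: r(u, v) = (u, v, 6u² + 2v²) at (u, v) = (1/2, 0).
K = 48/1369

Coefficients of the first fundamental form: E = 144*u^2 + 1, F = 48*u*v, G = 16*v^2 + 1.
Coefficients of the second fundamental form: L = 12/sqrt(144*u^2 + 16*v^2 + 1), M = 0, N = 4/sqrt(144*u^2 + 16*v^2 + 1).
Assemble K = (LN − M²)/(EG − F²) = 48/(20736*u^4 + 4608*u^2*v^2 + 288*u^2 + 256*v^4 + 32*v^2 + 1). At (u, v) = (1/2, 0): K = 48/1369.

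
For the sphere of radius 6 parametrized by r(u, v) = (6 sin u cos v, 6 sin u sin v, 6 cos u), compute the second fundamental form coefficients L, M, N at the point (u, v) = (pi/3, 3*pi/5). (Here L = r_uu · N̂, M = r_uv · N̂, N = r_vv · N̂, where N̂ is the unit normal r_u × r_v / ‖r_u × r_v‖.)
L = -6;  M = 0;  N = -9/2

Compute the unit normal N̂(u, v) = (sin(u)^2*cos(v)/Abs(sin(u)), sin(u)^2*sin(v)/Abs(sin(u)), sin(2*u)/(2*Abs(sin(u)))), and the second partials r_uu, r_uv, r_vv. Take dot products:
  L(u, v) = r_uu · N̂ = -6*sin(u)/Abs(sin(u)),
  M(u, v) = r_uv · N̂ = 0,
  N(u, v) = r_vv · N̂ = -6*sin(u)^3/Abs(sin(u)).
Evaluating at (u, v) = (pi/3, 3*pi/5):
  L = -6, M = 0, N = -9/2.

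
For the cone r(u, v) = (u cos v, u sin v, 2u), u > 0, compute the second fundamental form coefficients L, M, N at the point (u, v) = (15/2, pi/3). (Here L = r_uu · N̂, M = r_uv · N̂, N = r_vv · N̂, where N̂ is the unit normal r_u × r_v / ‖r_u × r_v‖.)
L = 0;  M = 0;  N = 3*sqrt(5)

Compute the unit normal N̂(u, v) = (-2*sqrt(5)*u*cos(v)/(5*Abs(u)), -2*sqrt(5)*u*sin(v)/(5*Abs(u)), sqrt(5)*u/(5*Abs(u))), and the second partials r_uu, r_uv, r_vv. Take dot products:
  L(u, v) = r_uu · N̂ = 0,
  M(u, v) = r_uv · N̂ = 0,
  N(u, v) = r_vv · N̂ = 2*sqrt(5)*u^2/(5*Abs(u)).
Evaluating at (u, v) = (15/2, pi/3):
  L = 0, M = 0, N = 3*sqrt(5).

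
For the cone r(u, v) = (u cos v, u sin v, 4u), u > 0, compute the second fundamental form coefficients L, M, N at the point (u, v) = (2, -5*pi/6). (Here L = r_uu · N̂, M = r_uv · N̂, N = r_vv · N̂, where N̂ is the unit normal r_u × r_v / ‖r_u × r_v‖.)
L = 0;  M = 0;  N = 8*sqrt(17)/17

Compute the unit normal N̂(u, v) = (-4*sqrt(17)*u*cos(v)/(17*Abs(u)), -4*sqrt(17)*u*sin(v)/(17*Abs(u)), sqrt(17)*u/(17*Abs(u))), and the second partials r_uu, r_uv, r_vv. Take dot products:
  L(u, v) = r_uu · N̂ = 0,
  M(u, v) = r_uv · N̂ = 0,
  N(u, v) = r_vv · N̂ = 4*sqrt(17)*u^2/(17*Abs(u)).
Evaluating at (u, v) = (2, -5*pi/6):
  L = 0, M = 0, N = 8*sqrt(17)/17.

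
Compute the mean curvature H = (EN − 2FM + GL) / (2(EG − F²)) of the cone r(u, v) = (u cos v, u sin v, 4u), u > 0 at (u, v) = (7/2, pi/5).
H = 4*sqrt(17)/119

With E = 17, F = 0, G = u^2, L = 0, M = 0, N = 4*sqrt(17)*u^2/(17*Abs(u)), assemble
  H = (EN − 2FM + GL) / (2(EG − F²)) = 2*sqrt(17)/(17*Abs(u)).
At (u, v) = (7/2, pi/5): H = 4*sqrt(17)/119.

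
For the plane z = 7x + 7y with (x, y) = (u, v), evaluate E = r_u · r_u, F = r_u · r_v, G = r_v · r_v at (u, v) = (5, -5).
E = 50;  F = 49;  G = 50

Partials: r_u = (1, 0, 7), r_v = (0, 1, 7). As functions of (u, v):
  E = r_u · r_u = 50,
  F = r_u · r_v = 49,
  G = r_v · r_v = 50.
Evaluating at (u, v) = (5, -5): E = 50, F = 49, G = 50.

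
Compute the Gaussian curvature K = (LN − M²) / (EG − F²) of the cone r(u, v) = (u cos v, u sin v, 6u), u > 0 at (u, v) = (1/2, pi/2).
K = 0

Coefficients of the first fundamental form: E = 37, F = 0, G = u^2.
Coefficients of the second fundamental form: L = 0, M = 0, N = 6*sqrt(37)*u^2/(37*Abs(u)).
Assemble K = (LN − M²)/(EG − F²) = 0. At (u, v) = (1/2, pi/2): K = 0.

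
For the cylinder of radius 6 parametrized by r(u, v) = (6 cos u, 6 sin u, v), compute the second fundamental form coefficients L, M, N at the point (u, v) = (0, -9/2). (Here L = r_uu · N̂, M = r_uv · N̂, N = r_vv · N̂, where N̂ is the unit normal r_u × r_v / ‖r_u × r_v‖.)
L = -6;  M = 0;  N = 0

Compute the unit normal N̂(u, v) = (cos(u), sin(u), 0), and the second partials r_uu, r_uv, r_vv. Take dot products:
  L(u, v) = r_uu · N̂ = -6,
  M(u, v) = r_uv · N̂ = 0,
  N(u, v) = r_vv · N̂ = 0.
Evaluating at (u, v) = (0, -9/2):
  L = -6, M = 0, N = 0.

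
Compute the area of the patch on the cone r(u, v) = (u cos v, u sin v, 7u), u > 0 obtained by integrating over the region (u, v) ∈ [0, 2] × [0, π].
Area = 10*sqrt(2)*pi

Area = ∫∫ √(EG − F²) du dv with √(EG − F²) = 5*sqrt(2)*Abs(u). Integrating over [0, 2] × [0, π] gives 10*sqrt(2)*pi.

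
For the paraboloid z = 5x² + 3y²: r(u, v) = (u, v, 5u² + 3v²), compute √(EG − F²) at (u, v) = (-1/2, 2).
√(EG − F²)|_{(-1/2, 2)} = sqrt(170)

E = 100*u^2 + 1, F = 60*u*v, G = 36*v^2 + 1; EG − F² = 100*u^2 + 36*v^2 + 1; √(EG − F²) = sqrt(100*u^2 + 36*v^2 + 1). At the given point: sqrt(170).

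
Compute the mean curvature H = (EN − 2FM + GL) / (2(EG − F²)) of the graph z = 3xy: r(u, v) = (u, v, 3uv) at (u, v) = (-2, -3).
H = -81*sqrt(118)/6962

With E = 9*v^2 + 1, F = 9*u*v, G = 9*u^2 + 1, L = 0, M = 3/sqrt(9*u^2 + 9*v^2 + 1), N = 0, assemble
  H = (EN − 2FM + GL) / (2(EG − F²)) = -27*u*v/(9*u^2 + 9*v^2 + 1)^(3/2).
At (u, v) = (-2, -3): H = -81*sqrt(118)/6962.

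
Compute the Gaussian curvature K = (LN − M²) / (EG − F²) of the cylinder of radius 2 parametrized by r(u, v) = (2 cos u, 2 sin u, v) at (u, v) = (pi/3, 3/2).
K = 0

Coefficients of the first fundamental form: E = 4, F = 0, G = 1.
Coefficients of the second fundamental form: L = -2, M = 0, N = 0.
Assemble K = (LN − M²)/(EG − F²) = 0. At (u, v) = (pi/3, 3/2): K = 0.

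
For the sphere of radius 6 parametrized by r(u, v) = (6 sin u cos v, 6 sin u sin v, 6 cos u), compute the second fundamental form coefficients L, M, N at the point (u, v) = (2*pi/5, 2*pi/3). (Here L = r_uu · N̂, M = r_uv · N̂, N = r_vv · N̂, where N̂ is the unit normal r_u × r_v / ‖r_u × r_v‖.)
L = -6;  M = 0;  N = -15/4 - 3*sqrt(5)/4

Compute the unit normal N̂(u, v) = (sin(u)^2*cos(v)/Abs(sin(u)), sin(u)^2*sin(v)/Abs(sin(u)), sin(2*u)/(2*Abs(sin(u)))), and the second partials r_uu, r_uv, r_vv. Take dot products:
  L(u, v) = r_uu · N̂ = -6*sin(u)/Abs(sin(u)),
  M(u, v) = r_uv · N̂ = 0,
  N(u, v) = r_vv · N̂ = -6*sin(u)^3/Abs(sin(u)).
Evaluating at (u, v) = (2*pi/5, 2*pi/3):
  L = -6, M = 0, N = -15/4 - 3*sqrt(5)/4.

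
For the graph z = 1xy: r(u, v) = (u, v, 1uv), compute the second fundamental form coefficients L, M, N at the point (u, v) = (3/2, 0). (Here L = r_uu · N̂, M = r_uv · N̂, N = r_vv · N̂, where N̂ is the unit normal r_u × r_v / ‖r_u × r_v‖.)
L = 0;  M = 2*sqrt(13)/13;  N = 0

Compute the unit normal N̂(u, v) = (-v/sqrt(u^2 + v^2 + 1), -u/sqrt(u^2 + v^2 + 1), 1/sqrt(u^2 + v^2 + 1)), and the second partials r_uu, r_uv, r_vv. Take dot products:
  L(u, v) = r_uu · N̂ = 0,
  M(u, v) = r_uv · N̂ = 1/sqrt(u^2 + v^2 + 1),
  N(u, v) = r_vv · N̂ = 0.
Evaluating at (u, v) = (3/2, 0):
  L = 0, M = 2*sqrt(13)/13, N = 0.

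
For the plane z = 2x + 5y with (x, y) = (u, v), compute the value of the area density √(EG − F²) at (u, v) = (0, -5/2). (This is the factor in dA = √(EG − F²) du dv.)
√(EG − F²)|_{(0, -5/2)} = sqrt(30)

E = 5, F = 10, G = 26, so EG − F² = 30. Taking the positive square root: √(EG − F²) = sqrt(30). At (u, v) = (0, -5/2): sqrt(30).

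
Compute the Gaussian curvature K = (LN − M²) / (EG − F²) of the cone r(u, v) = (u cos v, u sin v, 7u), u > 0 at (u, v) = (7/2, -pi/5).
K = 0

Coefficients of the first fundamental form: E = 50, F = 0, G = u^2.
Coefficients of the second fundamental form: L = 0, M = 0, N = 7*sqrt(2)*u^2/(10*Abs(u)).
Assemble K = (LN − M²)/(EG − F²) = 0. At (u, v) = (7/2, -pi/5): K = 0.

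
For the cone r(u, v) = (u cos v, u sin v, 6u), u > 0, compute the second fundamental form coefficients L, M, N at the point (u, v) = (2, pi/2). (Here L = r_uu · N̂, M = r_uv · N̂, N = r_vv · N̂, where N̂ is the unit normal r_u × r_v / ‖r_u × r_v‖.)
L = 0;  M = 0;  N = 12*sqrt(37)/37

Compute the unit normal N̂(u, v) = (-6*sqrt(37)*u*cos(v)/(37*Abs(u)), -6*sqrt(37)*u*sin(v)/(37*Abs(u)), sqrt(37)*u/(37*Abs(u))), and the second partials r_uu, r_uv, r_vv. Take dot products:
  L(u, v) = r_uu · N̂ = 0,
  M(u, v) = r_uv · N̂ = 0,
  N(u, v) = r_vv · N̂ = 6*sqrt(37)*u^2/(37*Abs(u)).
Evaluating at (u, v) = (2, pi/2):
  L = 0, M = 0, N = 12*sqrt(37)/37.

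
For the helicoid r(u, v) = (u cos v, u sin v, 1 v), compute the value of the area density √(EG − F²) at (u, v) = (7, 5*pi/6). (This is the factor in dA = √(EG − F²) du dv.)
√(EG − F²)|_{(7, 5*pi/6)} = 5*sqrt(2)

E = 1, F = 0, G = u^2 + 1, so EG − F² = u^2 + 1. Taking the positive square root: √(EG − F²) = sqrt(u^2 + 1). At (u, v) = (7, 5*pi/6): 5*sqrt(2).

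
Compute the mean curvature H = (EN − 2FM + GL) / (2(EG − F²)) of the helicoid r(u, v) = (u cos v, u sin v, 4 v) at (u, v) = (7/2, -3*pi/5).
H = 0

With E = 1, F = 0, G = u^2 + 16, L = 0, M = -4/sqrt(u^2 + 16), N = 0, assemble
  H = (EN − 2FM + GL) / (2(EG − F²)) = 0.
At (u, v) = (7/2, -3*pi/5): H = 0.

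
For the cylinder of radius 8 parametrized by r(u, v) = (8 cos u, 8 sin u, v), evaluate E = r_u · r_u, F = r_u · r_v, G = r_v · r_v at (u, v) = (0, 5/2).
E = 64;  F = 0;  G = 1

Partials: r_u = (-8*sin(u), 8*cos(u), 0), r_v = (0, 0, 1). As functions of (u, v):
  E = r_u · r_u = 64,
  F = r_u · r_v = 0,
  G = r_v · r_v = 1.
Evaluating at (u, v) = (0, 5/2): E = 64, F = 0, G = 1.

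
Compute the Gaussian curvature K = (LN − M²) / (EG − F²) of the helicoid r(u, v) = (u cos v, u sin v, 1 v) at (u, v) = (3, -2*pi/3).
K = -1/100

Coefficients of the first fundamental form: E = 1, F = 0, G = u^2 + 1.
Coefficients of the second fundamental form: L = 0, M = -1/sqrt(u^2 + 1), N = 0.
Assemble K = (LN − M²)/(EG − F²) = -1/(u^2 + 1)^2. At (u, v) = (3, -2*pi/3): K = -1/100.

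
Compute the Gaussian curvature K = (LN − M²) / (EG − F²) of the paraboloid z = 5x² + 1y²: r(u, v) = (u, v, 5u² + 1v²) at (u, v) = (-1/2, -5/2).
K = 20/2601

Coefficients of the first fundamental form: E = 100*u^2 + 1, F = 20*u*v, G = 4*v^2 + 1.
Coefficients of the second fundamental form: L = 10/sqrt(100*u^2 + 4*v^2 + 1), M = 0, N = 2/sqrt(100*u^2 + 4*v^2 + 1).
Assemble K = (LN − M²)/(EG − F²) = 20/(10000*u^4 + 800*u^2*v^2 + 200*u^2 + 16*v^4 + 8*v^2 + 1). At (u, v) = (-1/2, -5/2): K = 20/2601.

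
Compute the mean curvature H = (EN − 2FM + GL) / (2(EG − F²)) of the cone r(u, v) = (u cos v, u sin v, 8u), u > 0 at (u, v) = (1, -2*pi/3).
H = 4*sqrt(65)/65

With E = 65, F = 0, G = u^2, L = 0, M = 0, N = 8*sqrt(65)*u^2/(65*Abs(u)), assemble
  H = (EN − 2FM + GL) / (2(EG − F²)) = 4*sqrt(65)/(65*Abs(u)).
At (u, v) = (1, -2*pi/3): H = 4*sqrt(65)/65.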